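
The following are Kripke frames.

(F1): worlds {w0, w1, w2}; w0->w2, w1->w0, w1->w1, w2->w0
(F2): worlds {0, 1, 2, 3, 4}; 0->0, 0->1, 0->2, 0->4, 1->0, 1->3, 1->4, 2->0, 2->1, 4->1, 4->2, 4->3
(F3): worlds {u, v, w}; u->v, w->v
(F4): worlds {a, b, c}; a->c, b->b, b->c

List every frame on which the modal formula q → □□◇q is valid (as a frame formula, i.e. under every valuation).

(F3)

This is the axiom for a generalized confluence (Geach) condition; its first-order frame correspondent is ∀x ∀z (xR²z → ∃w (x = w ∧ zRw)).
(F1): fails — w0R²w0 but no w with w0=w and w0Rw.
(F2): fails — 0R²3 but no w with 0=w and 3Rw.
(F3): ✓.
(F4): fails — bR²c but no w with b=w and cRw.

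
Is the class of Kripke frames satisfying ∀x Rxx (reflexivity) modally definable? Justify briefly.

Yes — defined by □r → r

Yes: it is reflexivity, defined by the T schema □r → r.
Suppose □r→r is valid. At any x set V(r)={w : Rxw}. Then □r holds at x, so r holds at x, i.e. Rxx.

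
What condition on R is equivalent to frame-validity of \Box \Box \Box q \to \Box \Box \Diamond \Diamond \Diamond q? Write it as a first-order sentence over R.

\forall x \forall z (x R^2 z \to \exists w (x R^3 w \wedge z R^3 w))

This is a Sahlqvist (Geach-type) schema ◇^0□^3q → □^2◇^3q.
Minimal-valuation argument: fix x; take any y with xR^0y and any z with xR^2z. Set V(q) to the set of worlds R-reachable from y in exactly 3 steps. Then □^3q holds at y, so the antecedent holds at x; validity forces ◇^3q at z, giving a w with zR^3w and yR^3w.
First-order correspondent: \forall x \forall z (x R^2 z \to \exists w (x R^3 w \wedge z R^3 w)).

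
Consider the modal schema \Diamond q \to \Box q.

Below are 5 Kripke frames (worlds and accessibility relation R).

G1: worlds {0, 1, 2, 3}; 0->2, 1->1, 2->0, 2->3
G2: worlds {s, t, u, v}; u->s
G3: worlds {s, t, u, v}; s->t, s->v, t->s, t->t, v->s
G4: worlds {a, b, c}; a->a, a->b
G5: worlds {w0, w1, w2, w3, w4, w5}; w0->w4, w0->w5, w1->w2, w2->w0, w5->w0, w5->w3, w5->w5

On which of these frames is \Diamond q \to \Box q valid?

The schema corresponds to partial functionality: \forall x \forall y \forall z (Rxy \wedge Rxz \to y = z).
G1: fails — 2 sees both 0 and 3.
G2: satisfies the condition.
G3: fails — s sees both t and v.
G4: fails — a sees both a and b.
G5: fails — w0 sees both w4 and w5.

G2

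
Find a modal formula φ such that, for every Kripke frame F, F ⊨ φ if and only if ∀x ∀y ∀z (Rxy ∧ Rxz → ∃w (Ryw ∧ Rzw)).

The condition is convergence. The .2 schema ◇□q → □◇q defines it.
Suppose ◇□q→□◇q is valid. Take Rxy, Rxz and set V(q)={w : Ryw}. Then □q at y so ◇□q at x, so □◇q at x, so ◇q at z, giving w with Rzw and Ryw.

◇□q → □◇q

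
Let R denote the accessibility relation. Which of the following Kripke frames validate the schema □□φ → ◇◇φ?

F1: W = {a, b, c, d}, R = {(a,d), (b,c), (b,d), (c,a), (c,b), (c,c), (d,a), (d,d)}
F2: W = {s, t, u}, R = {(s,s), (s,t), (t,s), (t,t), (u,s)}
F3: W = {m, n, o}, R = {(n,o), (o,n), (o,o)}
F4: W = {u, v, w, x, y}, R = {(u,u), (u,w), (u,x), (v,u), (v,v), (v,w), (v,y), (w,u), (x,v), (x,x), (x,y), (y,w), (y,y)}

This is the axiom for a generalized confluence (Geach) condition; its first-order frame correspondent is ∀x ∃w (xR²w ∧ xR²w).
F1: condition met.
F2: condition met.
F3: fails — at m but no w with mR²w and mR²w.
F4: condition met.

F1, F2, F4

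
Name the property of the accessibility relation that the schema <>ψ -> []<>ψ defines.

Suppose ◇ψ→□◇ψ is valid. Take Rxy, Rxz and set V(ψ)={y}. Then ◇ψ at x, so □◇ψ at x, so ◇ψ at z, so some w with Rzw has ψ; w=y, i.e. Rzy. By symmetry of the argument, Ryz.

the Euclidean property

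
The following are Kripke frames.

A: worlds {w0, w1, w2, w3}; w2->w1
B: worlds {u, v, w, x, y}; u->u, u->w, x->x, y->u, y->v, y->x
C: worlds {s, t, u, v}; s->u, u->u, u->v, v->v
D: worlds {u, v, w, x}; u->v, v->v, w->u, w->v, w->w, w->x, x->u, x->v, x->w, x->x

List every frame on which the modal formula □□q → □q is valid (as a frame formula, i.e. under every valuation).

C, D

Frame correspondent (Sahlqvist): ∀x ∀y (Rxy → ∃z (Rxz ∧ Rzy)) — i.e. density.
A: fails — Rw2w1 but no z with Rw2z and Rzw1.
B: fails — Ryv but no z with Ryz and Rzv.
C: condition met.
D: condition met.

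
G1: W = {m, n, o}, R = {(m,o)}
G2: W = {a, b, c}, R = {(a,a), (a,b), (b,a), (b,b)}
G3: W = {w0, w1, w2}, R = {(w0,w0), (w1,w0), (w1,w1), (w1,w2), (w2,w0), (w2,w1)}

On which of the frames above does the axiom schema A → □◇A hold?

This is the axiom for symmetry; its first-order frame correspondent is ∀x ∀y (Rxy → Ryx).
G1: fails — Rmo but not Rom.
G2: condition met.
G3: fails — Rw1w0 but not Rw0w1.

G2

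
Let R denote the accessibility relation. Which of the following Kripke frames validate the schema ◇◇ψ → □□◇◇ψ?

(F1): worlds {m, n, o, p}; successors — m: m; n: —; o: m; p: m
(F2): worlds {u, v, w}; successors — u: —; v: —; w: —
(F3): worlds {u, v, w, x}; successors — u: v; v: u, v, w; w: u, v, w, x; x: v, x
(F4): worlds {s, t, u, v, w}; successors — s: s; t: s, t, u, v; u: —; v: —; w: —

The schema corresponds to a generalized confluence (Geach) condition: ∀x ∀y ∀z ((xR²y ∧ xR²z) → ∃w (y = w ∧ zR²w)).
(F1): satisfies the condition.
(F2): satisfies the condition.
(F3): fails — vR²x, vR²u but no t with x=t and uR²t.
(F4): fails — tR²s, tR²u but no w* with s=w* and uR²w*.

(F1), (F2)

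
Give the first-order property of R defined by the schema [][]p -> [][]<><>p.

forall x forall z (x R^2 z -> exists w (x R^2 w & z R^2 w))

This is a Sahlqvist (Geach-type) schema ◇^0□^2p → □^2◇^2p.
Minimal-valuation argument: fix x; take any y with xR^0y and any z with xR^2z. Set V(p) to the set of worlds R-reachable from y in exactly 2 steps. Then □^2p holds at y, so the antecedent holds at x; validity forces ◇^2p at z, giving a w with zR^2w and yR^2w.
First-order correspondent: forall x forall z (x R^2 z -> exists w (x R^2 w & z R^2 w)).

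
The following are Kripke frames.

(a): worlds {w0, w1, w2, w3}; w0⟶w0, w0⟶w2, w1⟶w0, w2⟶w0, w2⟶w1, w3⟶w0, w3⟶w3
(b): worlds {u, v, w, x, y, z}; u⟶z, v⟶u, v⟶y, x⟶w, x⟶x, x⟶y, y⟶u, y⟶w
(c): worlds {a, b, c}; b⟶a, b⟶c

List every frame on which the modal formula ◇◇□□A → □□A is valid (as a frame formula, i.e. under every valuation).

(c)

The schema corresponds to a generalized confluence (Geach) condition: ∀x ∀y ∀z ((xR²y ∧ xR²z) → ∃w (yR²w ∧ z = w)).
(a): fails — w0R²w1, w0R²w1 but no w with w1R²w and w1=w.
(b): fails — vR²u, vR²u but no t with uR²t and u=t.
(c): holds.
Valid on: (c).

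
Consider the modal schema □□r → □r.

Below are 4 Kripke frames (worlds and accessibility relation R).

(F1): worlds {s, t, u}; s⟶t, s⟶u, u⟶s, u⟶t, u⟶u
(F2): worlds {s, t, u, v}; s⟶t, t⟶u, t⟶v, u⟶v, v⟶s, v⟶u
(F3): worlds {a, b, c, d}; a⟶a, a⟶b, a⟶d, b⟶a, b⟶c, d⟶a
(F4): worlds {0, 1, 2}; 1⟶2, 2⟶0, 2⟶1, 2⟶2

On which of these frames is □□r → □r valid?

(F1), (F4)

Frame correspondent (Sahlqvist): ∀x ∀y (Rxy → ∃z (Rxz ∧ Rzy)) — i.e. density.
(F1): satisfies the condition.
(F2): fails — Ruv but no z with Ruz and Rzv.
(F3): fails — Rbc but no z with Rbz and Rzc.
(F4): satisfies the condition.
Valid on: (F1), (F4).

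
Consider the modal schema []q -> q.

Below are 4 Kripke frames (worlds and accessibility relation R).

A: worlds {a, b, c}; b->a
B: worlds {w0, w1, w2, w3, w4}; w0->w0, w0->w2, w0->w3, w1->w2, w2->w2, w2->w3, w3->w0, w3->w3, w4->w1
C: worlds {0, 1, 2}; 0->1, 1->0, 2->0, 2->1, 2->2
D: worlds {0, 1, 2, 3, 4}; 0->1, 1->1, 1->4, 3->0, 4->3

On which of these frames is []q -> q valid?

The schema corresponds to reflexivity: forall x Rxx.
A: fails — world a does not see itself.
B: fails — world w1 does not see itself.
C: fails — world 0 does not see itself.
D: fails — world 0 does not see itself.
Valid on no frame.

none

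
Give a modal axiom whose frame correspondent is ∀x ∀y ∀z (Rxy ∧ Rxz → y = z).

The condition is partial functionality. The CD schema ◇q → □q defines it.
Suppose ◇q→□q is valid. Take Rxy, Rxz and set V(q)={y}. Then ◇q at x, so □q at x, so q at z, i.e. z=y.

◇q → □q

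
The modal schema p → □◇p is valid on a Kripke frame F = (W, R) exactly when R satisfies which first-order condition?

Symmetry

Suppose p→□◇p is valid. Take Rxy and set V(p)={x}. Then p at x, so □◇p at x, so ◇p at y, so some z with Ryz has p; z=x, i.e. Ryx.
Conversely, any frame satisfying ∀x ∀y (Rxy → Ryx) validates the schema.
Frame condition: ∀x ∀y (Rxy → Ryx).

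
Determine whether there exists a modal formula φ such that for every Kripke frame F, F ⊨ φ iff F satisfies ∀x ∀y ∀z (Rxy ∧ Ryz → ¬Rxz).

Modal frame validity is preserved under surjective bounded morphisms.
The 3-cycle (worlds s,t,u with s→t→u→s) is intransitive. Mapping every world to a single reflexive point • is a surjective bounded morphism; the reflexive point is not intransitive (R••∧R•• but R••).
So the class is not modally definable.

Not definable by any modal formula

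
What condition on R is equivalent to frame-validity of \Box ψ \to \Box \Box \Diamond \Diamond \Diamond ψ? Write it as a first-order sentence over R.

\forall x \forall z (x R^2 z \to \exists w (xRw \wedge z R^3 w))

This is a Sahlqvist (Geach-type) schema ◇^0□^1ψ → □^2◇^3ψ.
First-order correspondent: \forall x \forall z (x R^2 z \to \exists w (xRw \wedge z R^3 w)).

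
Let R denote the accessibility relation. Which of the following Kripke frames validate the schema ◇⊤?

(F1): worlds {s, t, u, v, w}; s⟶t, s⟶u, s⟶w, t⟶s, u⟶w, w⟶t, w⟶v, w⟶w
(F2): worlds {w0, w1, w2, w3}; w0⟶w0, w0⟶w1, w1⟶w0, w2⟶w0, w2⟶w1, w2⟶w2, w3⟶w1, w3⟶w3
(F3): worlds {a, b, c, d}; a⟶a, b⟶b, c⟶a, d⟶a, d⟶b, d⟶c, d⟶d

Frame correspondent (Sahlqvist): ∀x ∃y Rxy — i.e. seriality.
(F1): fails — world v has no successor.
(F2): holds.
(F3): holds.

(F2), (F3)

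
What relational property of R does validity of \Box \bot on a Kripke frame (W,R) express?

□⊥ is valid iff no world has any successor (otherwise □⊥ fails at any world with one).

emptiness of R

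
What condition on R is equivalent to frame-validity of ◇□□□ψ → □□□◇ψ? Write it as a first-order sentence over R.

This is a Sahlqvist (Geach-type) schema ◇^1□^3ψ → □^3◇^1ψ.
First-order correspondent: ∀x ∀y ∀z ((xRy ∧ xR³z) → ∃w (yR³w ∧ zRw)).

∀x ∀y ∀z ((xRy ∧ xR³z) → ∃w (yR³w ∧ zRw))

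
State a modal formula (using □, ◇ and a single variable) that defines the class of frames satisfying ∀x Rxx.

A defining formula is □r → r (the T axiom).
Suppose □r→r is valid. At any x set V(r)={w : Rxw}. Then □r holds at x, so r holds at x, i.e. Rxx.

□r → r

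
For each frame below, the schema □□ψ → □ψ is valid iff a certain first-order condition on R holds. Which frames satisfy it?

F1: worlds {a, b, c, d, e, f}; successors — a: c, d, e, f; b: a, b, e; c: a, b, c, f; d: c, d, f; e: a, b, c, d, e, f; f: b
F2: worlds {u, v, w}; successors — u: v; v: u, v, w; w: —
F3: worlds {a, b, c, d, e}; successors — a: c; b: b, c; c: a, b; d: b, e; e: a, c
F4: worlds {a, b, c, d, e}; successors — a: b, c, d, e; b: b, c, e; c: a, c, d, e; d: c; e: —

This is the axiom for density; its first-order frame correspondent is ∀x ∀y (Rxy → ∃z (Rxz ∧ Rzy)).
F1: satisfies the condition.
F2: satisfies the condition.
F3: fails — Rde but no z with Rdz and Rze.
F4: satisfies the condition.
Valid on: F1, F2, F4.

F1, F2, F4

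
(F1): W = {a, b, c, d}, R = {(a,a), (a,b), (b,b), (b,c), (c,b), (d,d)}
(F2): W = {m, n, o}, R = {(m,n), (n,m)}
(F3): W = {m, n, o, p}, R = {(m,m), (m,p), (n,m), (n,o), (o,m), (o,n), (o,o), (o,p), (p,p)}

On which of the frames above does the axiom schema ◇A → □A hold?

The schema corresponds to partial functionality: ∀x ∀y ∀z (Rxy ∧ Rxz → y = z).
(F1): fails — a sees both a and b.
(F2): satisfies the condition.
(F3): fails — m sees both m and p.

(F2)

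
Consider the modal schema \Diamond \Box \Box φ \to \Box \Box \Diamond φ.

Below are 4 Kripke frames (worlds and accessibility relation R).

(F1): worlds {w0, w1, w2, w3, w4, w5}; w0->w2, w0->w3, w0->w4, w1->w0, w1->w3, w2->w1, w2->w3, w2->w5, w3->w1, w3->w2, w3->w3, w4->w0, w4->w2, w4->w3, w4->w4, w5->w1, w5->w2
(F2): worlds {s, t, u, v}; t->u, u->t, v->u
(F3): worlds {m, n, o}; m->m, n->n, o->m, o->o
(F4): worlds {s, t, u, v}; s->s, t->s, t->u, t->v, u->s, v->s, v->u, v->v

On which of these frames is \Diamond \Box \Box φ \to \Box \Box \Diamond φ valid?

(F1), (F2), (F3), (F4)

Frame correspondent (Sahlqvist): \forall x \forall y \forall z ((xRy \wedge x R^2 z) \to \exists w (y R^2 w \wedge zRw)) — i.e. a generalized confluence (Geach) condition.
(F1): ✓.
(F2): ✓.
(F3): ✓.
(F4): ✓.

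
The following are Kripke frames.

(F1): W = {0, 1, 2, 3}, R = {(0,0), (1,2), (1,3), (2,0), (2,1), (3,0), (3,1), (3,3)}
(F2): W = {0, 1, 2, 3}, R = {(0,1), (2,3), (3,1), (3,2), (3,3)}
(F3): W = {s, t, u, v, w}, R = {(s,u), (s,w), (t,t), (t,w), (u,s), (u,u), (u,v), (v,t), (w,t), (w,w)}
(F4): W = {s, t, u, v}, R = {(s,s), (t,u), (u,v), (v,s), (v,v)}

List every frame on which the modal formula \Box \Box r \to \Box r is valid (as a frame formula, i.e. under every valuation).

This is the axiom for density; its first-order frame correspondent is \forall x \forall y (Rxy \to \exists z (Rxz \wedge Rzy)).
(F1): fails — R12 but no z with R1z and Rz2.
(F2): fails — R01 but no z with R0z and Rz1.
(F3): ✓.
(F4): fails — Rtu but no z with Rtz and Rzu.
Valid on: (F3).

(F3)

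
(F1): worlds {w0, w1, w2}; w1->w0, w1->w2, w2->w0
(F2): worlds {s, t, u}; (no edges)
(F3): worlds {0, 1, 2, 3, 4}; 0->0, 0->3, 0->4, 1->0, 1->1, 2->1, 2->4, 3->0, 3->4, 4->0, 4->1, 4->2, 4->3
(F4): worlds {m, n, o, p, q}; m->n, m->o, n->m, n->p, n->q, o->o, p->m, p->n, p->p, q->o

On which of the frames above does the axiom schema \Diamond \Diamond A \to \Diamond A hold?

(F1), (F2)

Frame correspondent (Sahlqvist): \forall x \forall y \forall z (Rxy \wedge Ryz \to Rxz) — i.e. transitivity.
(F1): condition met.
(F2): condition met.
(F3): fails — R10 and R04 but not R14.
(F4): fails — Rpm and Rmo but not Rpo.
Valid on: (F1), (F2).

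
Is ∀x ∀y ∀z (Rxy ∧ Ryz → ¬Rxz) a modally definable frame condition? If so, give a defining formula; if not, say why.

If a class were modally definable it would be closed under surjective bounded morphisms (Goldblatt–Thomason).
The 7-cycle (worlds w0,w1,w2,w3,w4,w5,w6 with w0→w1→w2→w3→w4→w5→w6→w0) is intransitive. Mapping every world to a single reflexive point • is a surjective bounded morphism; the reflexive point is not intransitive (R••∧R•• but R••).
Hence intransitivity is not modally definable.

No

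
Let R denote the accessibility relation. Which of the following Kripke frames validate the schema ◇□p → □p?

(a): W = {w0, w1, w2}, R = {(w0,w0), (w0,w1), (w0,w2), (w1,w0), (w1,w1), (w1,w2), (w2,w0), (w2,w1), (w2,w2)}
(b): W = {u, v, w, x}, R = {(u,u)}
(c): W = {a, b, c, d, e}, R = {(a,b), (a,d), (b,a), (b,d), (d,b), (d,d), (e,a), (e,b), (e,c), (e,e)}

Frame correspondent (Sahlqvist): ∀x ∀y ∀z (Rxy ∧ Rxz → Ryz) — i.e. the Euclidean property.
(a): condition met.
(b): condition met.
(c): fails — Rab and Rab but not Rbb.

(a), (b)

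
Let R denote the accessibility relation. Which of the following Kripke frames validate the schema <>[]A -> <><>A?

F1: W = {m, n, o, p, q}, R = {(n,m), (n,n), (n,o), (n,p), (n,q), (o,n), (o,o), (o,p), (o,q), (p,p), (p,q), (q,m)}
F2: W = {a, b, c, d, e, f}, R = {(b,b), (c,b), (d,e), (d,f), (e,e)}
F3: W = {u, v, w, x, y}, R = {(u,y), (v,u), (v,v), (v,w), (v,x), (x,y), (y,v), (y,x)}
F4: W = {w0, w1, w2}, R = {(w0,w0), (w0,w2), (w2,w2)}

Frame correspondent (Sahlqvist): forall x forall y (xRy -> exists w (yRw & x R^2 w)) — i.e. a generalized confluence (Geach) condition.
F1: fails — nRm but no w with mRw and nR²w.
F2: fails — dRf but no w with fRw and dR²w.
F3: fails — vRw but no t with wRt and vR²t.
F4: holds.

F4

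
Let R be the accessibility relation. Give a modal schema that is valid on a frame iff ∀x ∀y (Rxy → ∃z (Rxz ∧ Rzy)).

This is density; the standard corresponding axiom is C4: □□r → □r.
Suppose □□r→□r is valid. Take Rxy and set V(r)={w : xR²w}. Then □□r at x, so □r at x, so r at y, i.e. ∃z(Rxz∧Rzy).

□□r → □r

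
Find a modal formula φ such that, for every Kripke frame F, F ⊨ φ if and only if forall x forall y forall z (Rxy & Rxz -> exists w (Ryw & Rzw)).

A defining formula is ◇□r → □◇r (the .2 axiom).

◇□r → □◇r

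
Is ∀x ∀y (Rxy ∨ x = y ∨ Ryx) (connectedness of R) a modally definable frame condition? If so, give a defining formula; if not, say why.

Any modally definable frame class is closed under disjoint unions.
Take 4 disjoint single-world reflexive frames: each is trivially connected, but their disjoint union has 4 worlds with no edge between distinct components, so it is not connected.
So the class is not modally definable.

No — not modally definable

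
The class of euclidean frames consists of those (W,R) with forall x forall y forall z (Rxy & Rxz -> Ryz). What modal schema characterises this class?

A defining formula is ◇r → □◇r (the 5 axiom).
Suppose ◇r→□◇r is valid. Take Rxy, Rxz and set V(r)={y}. Then ◇r at x, so □◇r at x, so ◇r at z, so some w with Rzw has r; w=y, i.e. Rzy. By symmetry of the argument, Ryz.

◇r → □◇r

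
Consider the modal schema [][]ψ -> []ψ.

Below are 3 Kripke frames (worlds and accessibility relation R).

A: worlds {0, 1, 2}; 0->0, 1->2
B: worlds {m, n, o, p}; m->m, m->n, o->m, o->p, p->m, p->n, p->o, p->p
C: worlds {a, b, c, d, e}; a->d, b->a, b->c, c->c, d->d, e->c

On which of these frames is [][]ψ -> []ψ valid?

B

This is the axiom for density; its first-order frame correspondent is forall x forall y (Rxy -> exists z (Rxz & Rzy)).
A: fails — R12 but no z with R1z and Rz2.
B: ✓.
C: fails — Rba but no z with Rbz and Rza.
Valid on: B.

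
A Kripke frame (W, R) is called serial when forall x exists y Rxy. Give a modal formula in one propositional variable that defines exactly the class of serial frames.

The condition is seriality. The D schema □q → ◇q defines it.
Suppose □q→◇q is valid. At any x set V(q)=W. Then □q at x, so ◇q at x, so x has a successor.

□q → ◇q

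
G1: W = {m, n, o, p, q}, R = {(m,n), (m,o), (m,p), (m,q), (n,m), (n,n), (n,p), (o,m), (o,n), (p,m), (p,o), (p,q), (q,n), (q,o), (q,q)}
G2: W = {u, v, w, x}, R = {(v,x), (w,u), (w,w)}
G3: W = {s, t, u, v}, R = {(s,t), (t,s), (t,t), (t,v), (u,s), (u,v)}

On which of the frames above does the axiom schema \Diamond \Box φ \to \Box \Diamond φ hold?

This is the axiom for convergence; its first-order frame correspondent is \forall x \forall y \forall z (Rxy \wedge Rxz \to \exists w (Ryw \wedge Rzw)).
G1: condition met.
G2: fails — Rvx and Rvx but x and x have no common successor.
G3: fails — Rtv and Rtv but v and v have no common successor.
Valid on: G1.

G1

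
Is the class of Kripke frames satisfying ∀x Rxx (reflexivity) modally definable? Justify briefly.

Definable; □q → q defines it

This is a Sahlqvist condition; the T axiom □q → q defines it.
Suppose □q→q is valid. At any x set V(q)={w : Rxw}. Then □q holds at x, so q holds at x, i.e. Rxx.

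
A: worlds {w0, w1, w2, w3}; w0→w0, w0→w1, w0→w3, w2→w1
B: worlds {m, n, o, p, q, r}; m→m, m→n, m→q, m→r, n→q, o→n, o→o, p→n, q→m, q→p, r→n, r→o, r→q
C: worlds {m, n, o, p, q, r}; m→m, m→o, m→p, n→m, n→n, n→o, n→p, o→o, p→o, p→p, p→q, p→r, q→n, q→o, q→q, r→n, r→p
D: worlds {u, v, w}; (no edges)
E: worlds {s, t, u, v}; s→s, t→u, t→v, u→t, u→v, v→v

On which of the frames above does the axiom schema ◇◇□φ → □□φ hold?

Frame correspondent (Sahlqvist): ∀x ∀y ∀z ((xR²y ∧ xR²z) → ∃w (yRw ∧ z = w)) — i.e. a generalized confluence (Geach) condition.
A: fails — w0R²w1, w0R²w0 but no w with w1Rw and w0=w.
B: fails — mR²m, mR²o but no w with mRw and o=w.
C: fails — mR²m, mR²q but no w with mRw and q=w.
D: ✓.
E: fails — tR²t, tR²t but no w with tRw and t=w.

D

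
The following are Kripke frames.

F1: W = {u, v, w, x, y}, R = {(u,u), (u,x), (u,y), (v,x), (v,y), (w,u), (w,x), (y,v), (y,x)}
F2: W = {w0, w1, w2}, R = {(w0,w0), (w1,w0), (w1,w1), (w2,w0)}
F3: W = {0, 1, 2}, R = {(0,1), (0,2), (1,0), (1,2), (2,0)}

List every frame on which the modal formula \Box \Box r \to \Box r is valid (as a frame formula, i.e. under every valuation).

F2

This is the axiom for density; its first-order frame correspondent is \forall x \forall y (Rxy \to \exists z (Rxz \wedge Rzy)).
F1: fails — Ryv but no z with Ryz and Rzv.
F2: condition met.
F3: fails — R01 but no z with R0z and Rz1.
Valid on: F2.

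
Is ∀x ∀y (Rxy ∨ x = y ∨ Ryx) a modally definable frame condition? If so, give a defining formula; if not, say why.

Modal frame validity is preserved under disjoint unions.
Take 2 disjoint single-world reflexive frames: each is trivially connected, but their disjoint union has 2 worlds with no edge between distinct components, so it is not connected.
So the class is not modally definable.

No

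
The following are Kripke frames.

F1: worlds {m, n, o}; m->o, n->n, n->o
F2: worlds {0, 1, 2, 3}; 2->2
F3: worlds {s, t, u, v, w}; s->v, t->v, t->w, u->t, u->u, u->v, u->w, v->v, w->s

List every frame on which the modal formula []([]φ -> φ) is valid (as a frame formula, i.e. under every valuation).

F2

Frame correspondent (Sahlqvist): forall x forall y (Rxy -> Ryy) — i.e. shift-reflexivity.
F1: fails — Rno but not Roo.
F2: ✓.
F3: fails — Ruw but not Rww.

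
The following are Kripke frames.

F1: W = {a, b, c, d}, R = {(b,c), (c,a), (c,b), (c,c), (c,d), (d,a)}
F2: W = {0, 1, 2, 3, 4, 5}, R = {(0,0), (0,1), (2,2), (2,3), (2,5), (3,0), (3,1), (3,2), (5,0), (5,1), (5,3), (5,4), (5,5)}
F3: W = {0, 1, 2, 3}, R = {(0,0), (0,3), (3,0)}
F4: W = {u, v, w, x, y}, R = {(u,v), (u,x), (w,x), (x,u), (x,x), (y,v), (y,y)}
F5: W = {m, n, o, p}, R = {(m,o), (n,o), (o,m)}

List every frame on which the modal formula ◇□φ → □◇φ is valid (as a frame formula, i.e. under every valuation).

F3, F5

The schema corresponds to convergence: ∀x ∀y ∀z (Rxy ∧ Rxz → ∃w (Ryw ∧ Rzw)).
F1: fails — Rcc and Rca but c and a have no common successor.
F2: fails — R00 and R01 but 0 and 1 have no common successor.
F3: ✓.
F4: fails — Ruv and Ruv but v and v have no common successor.
F5: ✓.
Valid on: F3, F5.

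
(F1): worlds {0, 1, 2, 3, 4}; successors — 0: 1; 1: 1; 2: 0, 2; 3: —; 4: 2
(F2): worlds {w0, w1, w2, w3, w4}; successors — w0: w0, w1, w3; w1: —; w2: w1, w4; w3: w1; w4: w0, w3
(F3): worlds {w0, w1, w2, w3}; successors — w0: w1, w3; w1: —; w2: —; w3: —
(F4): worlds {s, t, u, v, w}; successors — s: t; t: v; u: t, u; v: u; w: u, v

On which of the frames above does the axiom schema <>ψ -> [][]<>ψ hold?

(F3)

Frame correspondent (Sahlqvist): forall x forall y forall z ((xRy & x R^2 z) -> exists w (y = w & zRw)) — i.e. a generalized confluence (Geach) condition.
(F1): fails — 2R0, 2R²0 but no w with 0=w and 0Rw.
(F2): fails — w0Rw0, w0R²w1 but no w with w0=w and w1Rw.
(F3): condition met.
(F4): fails — sRt, sR²v but no w* with t=w* and vRw*.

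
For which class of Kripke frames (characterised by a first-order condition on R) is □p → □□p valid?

Transitivity

Suppose □p→□□p is valid. Take Rxy, Ryz and set V(p)={w : Rxw}. Then □p at x, so □□p at x, so □p at y, so p at z, i.e. Rxz.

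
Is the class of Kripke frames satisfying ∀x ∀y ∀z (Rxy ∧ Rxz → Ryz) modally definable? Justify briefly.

Definable; ◇q → □◇q defines it

Yes: it is the Euclidean property, defined by the 5 schema ◇q → □◇q.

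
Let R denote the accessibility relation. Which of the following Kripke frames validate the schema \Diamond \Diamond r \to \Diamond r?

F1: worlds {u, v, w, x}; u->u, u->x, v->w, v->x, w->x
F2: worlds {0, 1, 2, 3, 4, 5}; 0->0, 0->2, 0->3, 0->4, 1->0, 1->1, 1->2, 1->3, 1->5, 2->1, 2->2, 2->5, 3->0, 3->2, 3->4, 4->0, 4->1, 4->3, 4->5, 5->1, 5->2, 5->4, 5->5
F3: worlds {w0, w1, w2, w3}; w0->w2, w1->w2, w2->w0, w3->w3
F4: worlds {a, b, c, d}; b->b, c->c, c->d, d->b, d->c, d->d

Frame correspondent (Sahlqvist): \forall x \forall y \forall z (Rxy \wedge Ryz \to Rxz) — i.e. transitivity.
F1: holds.
F2: fails — R34 and R45 but not R35.
F3: fails — Rw1w2 and Rw2w0 but not Rw1w0.
F4: fails — Rcd and Rdb but not Rcb.

F1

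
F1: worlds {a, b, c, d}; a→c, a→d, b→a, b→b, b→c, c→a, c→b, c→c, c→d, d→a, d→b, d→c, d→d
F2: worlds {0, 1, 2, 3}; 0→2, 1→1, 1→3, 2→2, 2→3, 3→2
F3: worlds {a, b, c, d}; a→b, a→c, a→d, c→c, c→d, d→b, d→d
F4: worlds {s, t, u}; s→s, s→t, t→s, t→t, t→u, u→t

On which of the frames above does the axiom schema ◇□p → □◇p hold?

F1, F4

This is the axiom for convergence; its first-order frame correspondent is ∀x ∀y ∀z (Rxy ∧ Rxz → ∃w (Ryw ∧ Rzw)).
F1: holds.
F2: fails — R11 and R13 but 1 and 3 have no common successor.
F3: fails — Rab and Rab but b and b have no common successor.
F4: holds.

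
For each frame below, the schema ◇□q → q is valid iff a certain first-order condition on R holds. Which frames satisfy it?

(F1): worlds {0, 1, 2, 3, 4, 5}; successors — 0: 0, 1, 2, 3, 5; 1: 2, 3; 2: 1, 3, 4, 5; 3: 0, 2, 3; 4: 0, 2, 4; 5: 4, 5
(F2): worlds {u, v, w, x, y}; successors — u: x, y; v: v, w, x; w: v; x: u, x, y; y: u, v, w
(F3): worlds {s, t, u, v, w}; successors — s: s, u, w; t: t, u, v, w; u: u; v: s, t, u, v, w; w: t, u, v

none

This is the axiom for symmetry; its first-order frame correspondent is ∀x ∀y (Rxy → Ryx).
(F1): fails — R01 but not R10.
(F2): fails — Rvx but not Rxv.
(F3): fails — Rwu but not Ruw.
Valid on no frame.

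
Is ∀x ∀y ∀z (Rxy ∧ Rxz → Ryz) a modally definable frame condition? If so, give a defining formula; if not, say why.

Yes: it is the Euclidean property, defined by the 5 schema ◇q → □◇q.
Suppose ◇q→□◇q is valid. Take Rxy, Rxz and set V(q)={y}. Then ◇q at x, so □◇q at x, so ◇q at z, so some w with Rzw has q; w=y, i.e. Rzy. By symmetry of the argument, Ryz.

Yes — defined by ◇q → □◇q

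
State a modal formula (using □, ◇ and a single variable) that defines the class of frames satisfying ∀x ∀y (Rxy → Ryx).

The condition is symmetry. The B schema s → □◇s defines it.
Suppose s→□◇s is valid. Take Rxy and set V(s)={x}. Then s at x, so □◇s at x, so ◇s at y, so some z with Ryz has s; z=x, i.e. Ryx.

s → □◇s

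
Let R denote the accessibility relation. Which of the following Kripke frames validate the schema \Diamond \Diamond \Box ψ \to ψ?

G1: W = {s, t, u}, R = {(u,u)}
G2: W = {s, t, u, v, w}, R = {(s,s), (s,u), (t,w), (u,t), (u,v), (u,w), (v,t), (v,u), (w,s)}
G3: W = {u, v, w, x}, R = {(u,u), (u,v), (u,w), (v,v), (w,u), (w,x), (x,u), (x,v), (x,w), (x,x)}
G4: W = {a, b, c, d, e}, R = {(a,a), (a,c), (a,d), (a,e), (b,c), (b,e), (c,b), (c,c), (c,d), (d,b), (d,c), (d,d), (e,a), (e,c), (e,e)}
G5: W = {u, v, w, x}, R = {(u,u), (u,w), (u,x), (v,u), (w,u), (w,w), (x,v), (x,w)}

This is the axiom for a generalized confluence (Geach) condition; its first-order frame correspondent is \forall x \forall y (x R^2 y \to \exists w (yRw \wedge x = w)).
G1: satisfies the condition.
G2: fails — sR²t but no w* with tRw* and s=w*.
G3: fails — uR²v but no t with vRt and u=t.
G4: fails — aR²b but no w with bRw and a=w.
G5: fails — uR²x but no t with xRt and u=t.

G1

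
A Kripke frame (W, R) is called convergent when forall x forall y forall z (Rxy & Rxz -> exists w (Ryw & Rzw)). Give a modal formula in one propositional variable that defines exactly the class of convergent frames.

◇□ψ → □◇ψ

The condition is convergence. The .2 schema ◇□ψ → □◇ψ defines it.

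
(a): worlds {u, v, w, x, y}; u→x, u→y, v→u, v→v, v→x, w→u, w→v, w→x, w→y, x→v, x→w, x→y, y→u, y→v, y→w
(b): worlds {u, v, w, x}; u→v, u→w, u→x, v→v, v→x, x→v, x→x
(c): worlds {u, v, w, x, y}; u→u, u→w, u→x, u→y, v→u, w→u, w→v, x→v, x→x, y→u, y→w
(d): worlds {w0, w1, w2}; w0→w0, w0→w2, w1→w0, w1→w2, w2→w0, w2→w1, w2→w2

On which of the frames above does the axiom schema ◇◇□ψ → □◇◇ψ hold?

This is the axiom for a generalized confluence (Geach) condition; its first-order frame correspondent is ∀x ∀y ∀z ((xR²y ∧ xRz) → ∃w (yRw ∧ zR²w)).
(a): satisfies the condition.
(b): fails — uR²v, uRw but no t with vRt and wR²t.
(c): satisfies the condition.
(d): satisfies the condition.
Valid on: (a), (c), (d).

(a), (c), (d)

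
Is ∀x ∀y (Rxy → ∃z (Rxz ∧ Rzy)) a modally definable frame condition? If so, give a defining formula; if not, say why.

Yes, by □□r → □r

The condition is density. A defining modal formula is □□r → □r.
Suppose □□r→□r is valid. Take Rxy and set V(r)={w : xR²w}. Then □□r at x, so □r at x, so r at y, i.e. ∃z(Rxz∧Rzy).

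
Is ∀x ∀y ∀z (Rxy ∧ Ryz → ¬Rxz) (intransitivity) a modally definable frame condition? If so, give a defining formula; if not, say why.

No

Modal frame validity is preserved under surjective bounded morphisms.
The 5-cycle (worlds a,b,c,d,e with a→b→c→d→e→a) is intransitive. Mapping every world to a single reflexive point • is a surjective bounded morphism; the reflexive point is not intransitive (R••∧R•• but R••).
Hence intransitivity is not modally definable.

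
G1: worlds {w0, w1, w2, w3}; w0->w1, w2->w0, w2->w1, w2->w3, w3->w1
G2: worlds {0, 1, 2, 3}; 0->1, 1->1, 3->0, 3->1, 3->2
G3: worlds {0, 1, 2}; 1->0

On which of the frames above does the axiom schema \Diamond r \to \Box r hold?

G3

Frame correspondent (Sahlqvist): \forall x \forall y \forall z (Rxy \wedge Rxz \to y = z) — i.e. partial functionality.
G1: fails — w2 sees both w0 and w1.
G2: fails — 3 sees both 0 and 1.
G3: satisfies the condition.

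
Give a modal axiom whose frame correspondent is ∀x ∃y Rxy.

□s → ◇s

This is seriality; the standard corresponding axiom is D: □s → ◇s.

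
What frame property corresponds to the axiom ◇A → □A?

partial functionality

Suppose ◇A→□A is valid. Take Rxy, Rxz and set V(A)={y}. Then ◇A at x, so □A at x, so A at z, i.e. z=y.
Conversely, on a frame with partial functionality the schema holds at every world under every valuation.
Frame condition: ∀x ∀y ∀z (Rxy ∧ Rxz → y = z).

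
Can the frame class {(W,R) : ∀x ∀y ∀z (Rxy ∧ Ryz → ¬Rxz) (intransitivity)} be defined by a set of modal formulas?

Not definable by any modal formula

If a class were modally definable it would be closed under surjective bounded morphisms (Goldblatt–Thomason).
The 3-cycle (worlds w0,w1,w2 with w0→w1→w2→w0) is intransitive. Mapping every world to a single reflexive point • is a surjective bounded morphism; the reflexive point is not intransitive (R••∧R•• but R••).
Hence intransitivity is not modally definable.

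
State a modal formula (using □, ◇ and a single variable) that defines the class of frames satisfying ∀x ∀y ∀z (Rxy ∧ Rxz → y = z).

◇q → □q

The condition is partial functionality. The CD schema ◇q → □q defines it.
Suppose ◇q→□q is valid. Take Rxy, Rxz and set V(q)={y}. Then ◇q at x, so □q at x, so q at z, i.e. z=y.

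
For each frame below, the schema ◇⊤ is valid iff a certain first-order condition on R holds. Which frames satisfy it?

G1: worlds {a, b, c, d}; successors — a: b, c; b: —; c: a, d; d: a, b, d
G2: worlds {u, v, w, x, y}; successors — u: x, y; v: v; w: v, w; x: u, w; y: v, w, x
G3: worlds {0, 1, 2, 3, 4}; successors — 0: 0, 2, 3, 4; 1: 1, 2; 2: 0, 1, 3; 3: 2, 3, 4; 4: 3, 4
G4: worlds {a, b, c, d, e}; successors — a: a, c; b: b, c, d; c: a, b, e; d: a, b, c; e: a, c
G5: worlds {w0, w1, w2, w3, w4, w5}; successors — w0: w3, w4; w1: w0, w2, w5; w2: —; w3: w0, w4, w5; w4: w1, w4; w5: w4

G2, G3, G4

The schema corresponds to seriality: ∀x ∃y Rxy.
G1: fails — world b has no successor.
G2: satisfies the condition.
G3: satisfies the condition.
G4: satisfies the condition.
G5: fails — world w2 has no successor.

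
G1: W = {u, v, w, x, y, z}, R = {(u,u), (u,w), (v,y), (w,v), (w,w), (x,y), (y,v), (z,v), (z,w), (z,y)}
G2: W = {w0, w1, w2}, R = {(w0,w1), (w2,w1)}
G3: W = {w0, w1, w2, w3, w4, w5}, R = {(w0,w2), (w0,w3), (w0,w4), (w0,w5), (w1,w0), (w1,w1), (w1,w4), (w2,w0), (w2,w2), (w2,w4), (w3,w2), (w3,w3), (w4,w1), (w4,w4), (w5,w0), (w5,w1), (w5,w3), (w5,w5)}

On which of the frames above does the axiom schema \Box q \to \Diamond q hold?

G1, G3

Frame correspondent (Sahlqvist): \forall x \exists y Rxy — i.e. seriality.
G1: condition met.
G2: fails — world w1 has no successor.
G3: condition met.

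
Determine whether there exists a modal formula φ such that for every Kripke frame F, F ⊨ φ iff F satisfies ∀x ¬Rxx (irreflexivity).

Modal frame validity is preserved under surjective bounded morphisms.
The 5-cycle (worlds a,b,c,d,e with a→b→c→d→e→a) is irreflexive, and the map sending every world to a single reflexive point • is a surjective bounded morphism (forth: every edge maps to (•,•); back: every world has a successor). So any modal formula valid on the 5-cycle is also valid on the reflexive point, which is not irreflexive.
Hence irreflexivity is not modally definable.

Not modally definable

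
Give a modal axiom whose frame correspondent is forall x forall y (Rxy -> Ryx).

The condition is symmetry. The B schema ψ → □◇ψ defines it.
Suppose ψ→□◇ψ is valid. Take Rxy and set V(ψ)={x}. Then ψ at x, so □◇ψ at x, so ◇ψ at y, so some z with Ryz has ψ; z=x, i.e. Ryx.

ψ → □◇ψ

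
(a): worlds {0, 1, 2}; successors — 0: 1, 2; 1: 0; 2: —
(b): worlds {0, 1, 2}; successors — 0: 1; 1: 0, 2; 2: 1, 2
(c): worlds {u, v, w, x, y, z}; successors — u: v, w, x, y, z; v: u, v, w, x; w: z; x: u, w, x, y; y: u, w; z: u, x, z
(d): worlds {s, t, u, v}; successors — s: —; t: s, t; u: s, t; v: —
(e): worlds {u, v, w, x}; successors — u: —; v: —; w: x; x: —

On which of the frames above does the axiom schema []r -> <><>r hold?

This is the axiom for a generalized confluence (Geach) condition; its first-order frame correspondent is forall x exists w (xRw & x R^2 w).
(a): fails — at 0 but no w with 0Rw and 0R²w.
(b): fails — at 0 but no w with 0Rw and 0R²w.
(c): holds.
(d): fails — at s but no w with sRw and sR²w.
(e): fails — at u but no t with uRt and uR²t.
Valid on: (c).

(c)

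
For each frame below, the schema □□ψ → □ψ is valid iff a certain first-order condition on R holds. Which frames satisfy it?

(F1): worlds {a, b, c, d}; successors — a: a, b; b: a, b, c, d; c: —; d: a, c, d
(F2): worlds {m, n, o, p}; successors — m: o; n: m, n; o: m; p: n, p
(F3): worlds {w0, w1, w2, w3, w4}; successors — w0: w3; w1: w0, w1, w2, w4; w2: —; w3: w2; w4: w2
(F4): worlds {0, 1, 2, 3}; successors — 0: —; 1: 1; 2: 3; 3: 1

The schema corresponds to density: ∀x ∀y (Rxy → ∃z (Rxz ∧ Rzy)).
(F1): satisfies the condition.
(F2): fails — Rom but no z with Roz and Rzm.
(F3): fails — Rw3w2 but no z with Rw3z and Rzw2.
(F4): fails — R23 but no z with R2z and Rz3.

(F1)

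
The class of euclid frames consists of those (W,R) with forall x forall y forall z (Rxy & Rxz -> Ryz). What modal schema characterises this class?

The condition is the Euclidean property. The 5 schema ◇s → □◇s defines it.
Suppose ◇s→□◇s is valid. Take Rxy, Rxz and set V(s)={y}. Then ◇s at x, so □◇s at x, so ◇s at z, so some w with Rzw has s; w=y, i.e. Rzy. By symmetry of the argument, Ryz.

◇s → □◇s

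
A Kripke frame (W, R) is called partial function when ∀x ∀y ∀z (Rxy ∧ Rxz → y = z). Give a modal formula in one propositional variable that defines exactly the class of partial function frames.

The condition is partial functionality. The CD schema ◇q → □q defines it.
Suppose ◇q→□q is valid. Take Rxy, Rxz and set V(q)={y}. Then ◇q at x, so □q at x, so q at z, i.e. z=y.

◇q → □q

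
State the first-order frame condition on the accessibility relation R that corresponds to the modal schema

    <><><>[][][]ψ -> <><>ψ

forall x forall y (x R^3 y -> exists w (y R^3 w & x R^2 w))

This is a Sahlqvist (Geach-type) schema ◇^3□^3ψ → □^0◇^2ψ.
Minimal-valuation argument: fix x; take any y with xR^3y and any z with xR^0z. Set V(ψ) to the set of worlds R-reachable from y in exactly 3 steps. Then □^3ψ holds at y, so the antecedent holds at x; validity forces ◇^2ψ at z, giving a w with zR^2w and yR^3w.
First-order correspondent: forall x forall y (x R^3 y -> exists w (y R^3 w & x R^2 w)).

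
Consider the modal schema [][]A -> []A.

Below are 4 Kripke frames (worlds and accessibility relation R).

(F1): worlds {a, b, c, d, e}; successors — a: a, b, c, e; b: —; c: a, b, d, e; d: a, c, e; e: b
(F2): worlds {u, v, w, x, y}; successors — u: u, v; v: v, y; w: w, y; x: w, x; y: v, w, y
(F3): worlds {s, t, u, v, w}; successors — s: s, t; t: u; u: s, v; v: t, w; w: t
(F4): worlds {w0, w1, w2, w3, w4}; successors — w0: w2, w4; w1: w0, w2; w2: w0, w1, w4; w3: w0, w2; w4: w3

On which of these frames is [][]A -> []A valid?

The schema corresponds to density: forall x forall y (Rxy -> exists z (Rxz & Rzy)).
(F1): fails — Rcd but no z with Rcz and Rzd.
(F2): holds.
(F3): fails — Ruv but no z with Ruz and Rzv.
(F4): fails — Rw0w2 but no z with Rw0z and Rzw2.

(F2)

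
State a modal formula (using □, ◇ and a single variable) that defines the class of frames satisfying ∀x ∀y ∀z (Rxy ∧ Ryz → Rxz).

The condition is transitivity. The 4 schema □p → □□p defines it.
Suppose □p→□□p is valid. Take Rxy, Ryz and set V(p)={w : Rxw}. Then □p at x, so □□p at x, so □p at y, so p at z, i.e. Rxz.

□p → □□p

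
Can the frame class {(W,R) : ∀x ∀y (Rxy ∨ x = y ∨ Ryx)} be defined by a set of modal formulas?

No

Modal frame validity is preserved under disjoint unions.
Take 2 disjoint single-world reflexive frames: each is trivially connected, but their disjoint union has 2 worlds with no edge between distinct components, so it is not connected.
Hence connectedness of R is not modally definable.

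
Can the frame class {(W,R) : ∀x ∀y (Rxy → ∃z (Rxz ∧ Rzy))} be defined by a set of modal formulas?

Definable; □□p → □p defines it

Yes: it is density, defined by the C4 schema □□p → □p.
Suppose □□p→□p is valid. Take Rxy and set V(p)={w : xR²w}. Then □□p at x, so □p at x, so p at y, i.e. ∃z(Rxz∧Rzy).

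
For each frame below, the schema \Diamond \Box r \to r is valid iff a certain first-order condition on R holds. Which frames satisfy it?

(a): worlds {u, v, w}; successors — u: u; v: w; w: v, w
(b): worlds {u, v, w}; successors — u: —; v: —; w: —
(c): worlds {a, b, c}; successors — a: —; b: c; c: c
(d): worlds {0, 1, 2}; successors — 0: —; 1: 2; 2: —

(a), (b)

The schema corresponds to symmetry: \forall x \forall y (Rxy \to Ryx).
(a): satisfies the condition.
(b): satisfies the condition.
(c): fails — Rbc but not Rcb.
(d): fails — R12 but not R21.
Valid on: (a), (b).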